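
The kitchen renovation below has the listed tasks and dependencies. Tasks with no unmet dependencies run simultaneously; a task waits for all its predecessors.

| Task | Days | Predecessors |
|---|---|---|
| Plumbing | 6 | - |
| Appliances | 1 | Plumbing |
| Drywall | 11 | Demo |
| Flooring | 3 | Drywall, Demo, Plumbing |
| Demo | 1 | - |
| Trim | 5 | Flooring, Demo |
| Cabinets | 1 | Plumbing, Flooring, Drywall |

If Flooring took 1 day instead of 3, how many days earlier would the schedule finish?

Actual critical path: Demo→Drywall→Flooring→Trim = 1+11+3+5 = 20 ⇒ 20 days.
Since Flooring is critical, the -2 change carries straight to that chain (now 18 days).
The critical path is still Demo→Drywall→Flooring→Trim; finish is now 18 days.
Change in finish: 18 − 20 = -2 days.

2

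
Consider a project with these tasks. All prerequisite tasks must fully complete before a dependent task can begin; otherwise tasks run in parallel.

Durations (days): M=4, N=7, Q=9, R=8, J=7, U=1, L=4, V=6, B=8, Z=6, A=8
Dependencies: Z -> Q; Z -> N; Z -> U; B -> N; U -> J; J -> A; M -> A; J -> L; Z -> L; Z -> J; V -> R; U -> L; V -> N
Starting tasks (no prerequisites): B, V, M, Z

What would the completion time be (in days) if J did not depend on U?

21

Original critical path: Z→U→J→A = 6+1+7+8 = 22 ⇒ 22 days.
Without U→J, J's earliest start moves from 7 to 6.
After: Z→J→A = 6+7+8 = 21 → 21 days.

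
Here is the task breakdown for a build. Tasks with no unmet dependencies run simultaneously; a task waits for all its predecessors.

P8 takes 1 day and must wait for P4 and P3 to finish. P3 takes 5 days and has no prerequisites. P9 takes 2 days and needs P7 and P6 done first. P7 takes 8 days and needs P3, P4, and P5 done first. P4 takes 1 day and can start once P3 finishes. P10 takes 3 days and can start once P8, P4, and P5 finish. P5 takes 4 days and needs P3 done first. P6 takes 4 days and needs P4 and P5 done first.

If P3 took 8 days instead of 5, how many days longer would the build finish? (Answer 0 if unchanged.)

Baseline: P3→P5→P7→P9 = 5+4+8+2 = 19 → 19 days.
P3 lies on that path, so at 8 days the path becomes 22 days.
The critical path is still P3→P5→P7→P9; finish is now 22 days.
Change in finish: 22 − 19 = +3 days.

3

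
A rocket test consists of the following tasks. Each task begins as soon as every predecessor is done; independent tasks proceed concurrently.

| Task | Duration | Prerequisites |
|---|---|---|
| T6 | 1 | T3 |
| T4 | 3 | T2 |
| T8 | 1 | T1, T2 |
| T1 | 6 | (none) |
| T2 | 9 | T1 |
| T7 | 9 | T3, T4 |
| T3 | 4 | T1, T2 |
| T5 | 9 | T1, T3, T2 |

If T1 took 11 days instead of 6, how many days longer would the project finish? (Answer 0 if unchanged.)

5

Baseline: T1→T2→T3→T5 = 6+9+4+9 = 28 → 28 days.
T1 lies on that path, so at 11 days the path becomes 33 days.
That remains the longest chain; total 33 days.
Change in finish: 33 − 28 = +5 days.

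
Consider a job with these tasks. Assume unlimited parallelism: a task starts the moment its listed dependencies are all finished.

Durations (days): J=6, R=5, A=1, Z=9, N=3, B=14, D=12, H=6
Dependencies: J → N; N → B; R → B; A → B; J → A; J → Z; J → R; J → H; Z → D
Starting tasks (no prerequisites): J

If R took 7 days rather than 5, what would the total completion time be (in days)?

27

Baseline: J→Z→D = 6+9+12 = 27 → 27 days.
The longest path through R is only 25 days, so R has float 2.
Now J→R→B = 6+7+14 = 27 is longest, so the finish becomes 27 days.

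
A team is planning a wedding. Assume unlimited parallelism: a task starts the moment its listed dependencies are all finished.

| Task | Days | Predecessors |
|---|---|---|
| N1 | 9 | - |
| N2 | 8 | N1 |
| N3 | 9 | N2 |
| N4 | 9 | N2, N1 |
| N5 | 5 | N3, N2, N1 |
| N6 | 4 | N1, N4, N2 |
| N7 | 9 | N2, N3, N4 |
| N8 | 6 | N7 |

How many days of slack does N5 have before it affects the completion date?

The longest chain is N1→N2→N3→N7→N8 = 9+8+9+9+6 = 41; overall finish 41 days.
Longest path through N5: 31 days (earliest finish 31, latest finish 41).
Slack of N5 = 36 − 26 = 10 days.

10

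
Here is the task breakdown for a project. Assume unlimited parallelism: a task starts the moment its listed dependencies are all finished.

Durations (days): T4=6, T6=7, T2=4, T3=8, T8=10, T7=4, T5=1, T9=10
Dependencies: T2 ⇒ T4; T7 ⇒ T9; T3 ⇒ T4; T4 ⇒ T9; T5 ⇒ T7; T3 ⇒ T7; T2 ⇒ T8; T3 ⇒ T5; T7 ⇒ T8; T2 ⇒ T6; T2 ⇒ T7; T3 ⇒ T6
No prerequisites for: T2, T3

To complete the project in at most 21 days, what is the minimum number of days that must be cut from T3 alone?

3

Current finish: 24 days; target: 21.
T3 is on every critical path, so each day cut from T3 cuts the finish by one (this holds down to a finish of 20).
Need 24 − 21 = 3 days off T3 → T3 becomes 5 days, finish becomes 21.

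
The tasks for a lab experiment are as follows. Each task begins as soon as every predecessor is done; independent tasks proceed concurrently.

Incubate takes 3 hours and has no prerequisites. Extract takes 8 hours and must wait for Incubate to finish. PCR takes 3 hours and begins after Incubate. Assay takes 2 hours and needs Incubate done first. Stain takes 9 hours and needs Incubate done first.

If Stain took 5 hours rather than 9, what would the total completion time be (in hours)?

11

Critical path before the change: Incubate→Stain = 3+9 = 12 giving 12 hours.
Since Stain is critical, the -4 change carries straight to that chain (now 8 hours).
New critical path: Incubate→Extract = 3+8 = 11 ⇒ 11 hours.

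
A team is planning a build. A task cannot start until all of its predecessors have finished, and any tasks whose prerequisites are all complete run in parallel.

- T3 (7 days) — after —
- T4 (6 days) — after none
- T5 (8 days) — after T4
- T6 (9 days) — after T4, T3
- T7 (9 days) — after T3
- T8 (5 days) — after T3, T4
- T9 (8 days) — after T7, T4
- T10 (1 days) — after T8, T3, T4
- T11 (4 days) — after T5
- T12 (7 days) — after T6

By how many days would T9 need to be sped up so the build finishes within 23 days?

1

Current finish: 24 days; target: 23.
T9 is on every critical path, so each day cut from T9 cuts the finish by one (this holds down to a finish of 23).
Need 24 − 23 = 1 day off T9 → T9 becomes 7 days, finish becomes 23.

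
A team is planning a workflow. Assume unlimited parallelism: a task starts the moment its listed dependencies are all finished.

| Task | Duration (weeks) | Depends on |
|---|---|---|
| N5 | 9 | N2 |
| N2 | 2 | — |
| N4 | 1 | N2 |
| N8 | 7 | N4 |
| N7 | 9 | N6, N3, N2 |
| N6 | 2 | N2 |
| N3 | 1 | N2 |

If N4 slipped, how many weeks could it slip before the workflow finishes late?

The longest chain is N2→N6→N7 = 2+2+9 = 13; overall finish 13 weeks.
Longest path through N4: 10 weeks (earliest finish 3, latest finish 6).
So N4 can slip 6 − 3 = 3 weeks.

3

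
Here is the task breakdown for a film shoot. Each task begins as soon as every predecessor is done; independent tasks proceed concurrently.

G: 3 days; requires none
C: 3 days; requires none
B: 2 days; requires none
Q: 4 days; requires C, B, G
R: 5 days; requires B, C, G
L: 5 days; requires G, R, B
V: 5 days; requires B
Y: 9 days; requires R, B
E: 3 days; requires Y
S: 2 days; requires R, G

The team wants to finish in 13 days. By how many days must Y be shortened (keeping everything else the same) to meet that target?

Current finish: 20 days; target: 13.
Y is on every critical path, so each day cut from Y cuts the finish by one (this holds down to a finish of 13).
Need 20 − 13 = 7 days off Y → Y becomes 2 days, finish becomes 13.

7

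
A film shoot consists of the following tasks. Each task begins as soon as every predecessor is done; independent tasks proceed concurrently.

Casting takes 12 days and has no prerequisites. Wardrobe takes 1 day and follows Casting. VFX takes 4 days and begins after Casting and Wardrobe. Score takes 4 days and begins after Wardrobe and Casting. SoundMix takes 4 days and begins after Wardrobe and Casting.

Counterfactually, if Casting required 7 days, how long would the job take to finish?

12

Actual critical path: Casting→Wardrobe→VFX = 12+1+4 = 17 ⇒ 17 days.
Casting lies on that path, so at 7 days the path becomes 12 days.
No other chain overtakes it, so the finish is 12 days.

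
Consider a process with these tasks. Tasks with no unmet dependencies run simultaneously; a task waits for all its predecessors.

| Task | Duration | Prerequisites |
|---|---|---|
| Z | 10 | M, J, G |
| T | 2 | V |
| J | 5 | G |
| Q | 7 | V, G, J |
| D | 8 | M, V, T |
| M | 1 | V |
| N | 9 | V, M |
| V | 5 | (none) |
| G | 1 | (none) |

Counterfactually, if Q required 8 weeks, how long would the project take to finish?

16

As given, the longest chain is G→J→Z = 1+5+10 = 16, so the finish is 16 weeks.
The longest path through Q is only 13 weeks, so Q has float 3.
The critical path is still G→J→Z; finish is now 16 weeks.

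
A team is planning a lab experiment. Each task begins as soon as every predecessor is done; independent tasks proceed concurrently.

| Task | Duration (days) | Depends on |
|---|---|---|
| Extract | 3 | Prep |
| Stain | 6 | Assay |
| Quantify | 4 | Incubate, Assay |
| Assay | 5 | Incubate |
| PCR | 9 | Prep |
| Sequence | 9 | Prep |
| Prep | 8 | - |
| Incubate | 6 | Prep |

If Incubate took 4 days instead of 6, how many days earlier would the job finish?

Critical path before the change: Prep→Incubate→Assay→Stain = 8+6+5+6 = 25 giving 25 days.
Incubate lies on that path, so at 4 days the path becomes 23 days.
No other chain overtakes it, so the finish is 23 days.
Change in finish: 23 − 25 = -2 days.

2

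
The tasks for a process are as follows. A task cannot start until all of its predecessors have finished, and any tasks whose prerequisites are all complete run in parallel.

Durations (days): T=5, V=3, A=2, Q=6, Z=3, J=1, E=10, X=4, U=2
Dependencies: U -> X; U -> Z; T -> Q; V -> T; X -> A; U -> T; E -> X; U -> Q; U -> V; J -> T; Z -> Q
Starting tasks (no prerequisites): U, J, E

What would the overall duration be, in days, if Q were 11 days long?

Baseline: U→V→T→Q = 2+3+5+6 = 16 → 16 days.
Since Q is critical, the +5 change carries straight to that chain (now 21 days).
No other chain overtakes it, so the finish is 21 days.

21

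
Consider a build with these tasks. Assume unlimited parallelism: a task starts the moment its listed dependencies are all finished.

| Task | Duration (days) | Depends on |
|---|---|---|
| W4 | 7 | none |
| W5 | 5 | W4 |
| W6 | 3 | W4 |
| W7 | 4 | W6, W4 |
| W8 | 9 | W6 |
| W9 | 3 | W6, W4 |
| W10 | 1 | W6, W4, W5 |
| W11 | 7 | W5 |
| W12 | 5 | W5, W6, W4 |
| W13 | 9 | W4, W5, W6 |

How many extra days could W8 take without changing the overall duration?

2

W4→W5→W13 = 7+5+9 = 21 sets the makespan at 21 days.
Longest path through W8: 19 days (earliest finish 19, latest finish 21).
Float = 21 − 19 = 2.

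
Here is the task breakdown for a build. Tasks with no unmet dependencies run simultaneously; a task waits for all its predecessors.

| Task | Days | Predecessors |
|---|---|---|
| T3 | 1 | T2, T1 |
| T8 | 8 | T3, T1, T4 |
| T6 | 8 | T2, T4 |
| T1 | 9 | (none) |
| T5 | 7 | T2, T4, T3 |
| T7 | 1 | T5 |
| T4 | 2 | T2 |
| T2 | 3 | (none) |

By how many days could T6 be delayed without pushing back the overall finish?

The longest chain is T1→T3→T5→T7 = 9+1+7+1 = 18; overall finish 18 days.
T6 finishes as early as 13 and must finish by 18.
So T6 can slip 18 − 13 = 5 days.

5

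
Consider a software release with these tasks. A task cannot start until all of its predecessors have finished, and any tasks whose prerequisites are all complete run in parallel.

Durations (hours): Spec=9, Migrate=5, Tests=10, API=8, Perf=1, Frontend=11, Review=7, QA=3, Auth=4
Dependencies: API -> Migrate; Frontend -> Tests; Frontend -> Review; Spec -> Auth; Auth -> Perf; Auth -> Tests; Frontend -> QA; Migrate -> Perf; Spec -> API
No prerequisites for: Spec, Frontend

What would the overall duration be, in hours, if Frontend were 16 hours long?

26

As given, the longest chain is Spec→API→Migrate→Perf = 9+8+5+1 = 23, so the finish is 23 hours.
The longest path through Frontend is only 21 hours, so Frontend has float 2.
The binding chain switches to Frontend→Tests = 16+10 = 26; finish 26 hours.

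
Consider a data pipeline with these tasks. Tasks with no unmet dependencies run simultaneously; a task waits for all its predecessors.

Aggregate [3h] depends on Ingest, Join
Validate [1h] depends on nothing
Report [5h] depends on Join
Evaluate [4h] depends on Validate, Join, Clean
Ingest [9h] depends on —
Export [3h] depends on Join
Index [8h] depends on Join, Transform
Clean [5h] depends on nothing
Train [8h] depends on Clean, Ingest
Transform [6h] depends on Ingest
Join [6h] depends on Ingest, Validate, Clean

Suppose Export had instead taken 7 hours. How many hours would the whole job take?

23

The binding path is Ingest→Join→Index = 9+6+8 = 23; finish at 23 hours.
The longest path through Export is only 18 hours, so Export has float 5.
No other chain overtakes it, so the finish is 23 hours.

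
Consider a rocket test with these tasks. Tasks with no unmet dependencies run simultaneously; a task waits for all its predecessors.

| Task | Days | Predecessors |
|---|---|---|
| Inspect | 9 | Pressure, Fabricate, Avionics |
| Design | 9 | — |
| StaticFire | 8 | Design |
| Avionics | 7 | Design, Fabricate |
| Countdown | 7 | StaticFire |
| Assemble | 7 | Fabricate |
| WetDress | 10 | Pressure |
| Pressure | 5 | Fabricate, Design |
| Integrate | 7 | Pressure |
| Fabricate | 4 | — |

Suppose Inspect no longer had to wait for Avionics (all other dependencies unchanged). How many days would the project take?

24

Original critical path: Design→Avionics→Inspect = 9+7+9 = 25 ⇒ 25 days.
Without Avionics→Inspect, Inspect's earliest start moves from 16 to 14.
New critical path: Design→Pressure→WetDress = 9+5+10 = 24 ⇒ 24 days.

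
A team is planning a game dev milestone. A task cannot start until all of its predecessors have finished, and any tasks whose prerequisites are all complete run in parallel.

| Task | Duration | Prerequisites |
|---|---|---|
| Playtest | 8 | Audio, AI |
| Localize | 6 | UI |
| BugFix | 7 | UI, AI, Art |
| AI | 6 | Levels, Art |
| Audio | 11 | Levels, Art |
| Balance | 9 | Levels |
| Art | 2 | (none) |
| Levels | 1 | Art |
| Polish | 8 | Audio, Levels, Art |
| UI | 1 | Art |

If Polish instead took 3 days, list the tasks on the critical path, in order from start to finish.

Art, Levels, Audio, Playtest

Baseline: Art→Levels→Audio→Polish = 2+1+11+8 = 22 → 22 days.
Since Polish is critical, the -5 change carries straight to that chain (now 17 days).
Now Art→Levels→Audio→Playtest = 2+1+11+8 = 22 is longest, so the finish becomes 22 days.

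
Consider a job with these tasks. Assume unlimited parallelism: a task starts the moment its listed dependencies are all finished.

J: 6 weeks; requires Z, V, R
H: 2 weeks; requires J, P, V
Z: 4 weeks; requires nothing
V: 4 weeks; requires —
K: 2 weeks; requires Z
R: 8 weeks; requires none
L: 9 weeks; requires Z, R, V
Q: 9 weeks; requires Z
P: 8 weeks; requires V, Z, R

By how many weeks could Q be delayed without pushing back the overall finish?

Critical path: R→P→H = 8+8+2 = 18, so the finish is 18 weeks.
Q finishes as early as 13 and must finish by 18.
Float = 18 − 13 = 5.

5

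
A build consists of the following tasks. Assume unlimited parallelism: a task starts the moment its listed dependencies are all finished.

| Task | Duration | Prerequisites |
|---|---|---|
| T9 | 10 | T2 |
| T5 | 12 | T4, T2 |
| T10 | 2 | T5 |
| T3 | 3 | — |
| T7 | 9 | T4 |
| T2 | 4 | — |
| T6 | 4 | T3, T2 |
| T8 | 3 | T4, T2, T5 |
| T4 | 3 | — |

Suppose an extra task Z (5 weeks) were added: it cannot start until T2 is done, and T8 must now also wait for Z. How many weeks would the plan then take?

19

Originally the plan takes 19 weeks.
With Z inserted, T8 now waits for max(T4, T2, T5, Z).
New critical path: T2→T5→T8 = 4+12+3 = 19 ⇒ 19 weeks.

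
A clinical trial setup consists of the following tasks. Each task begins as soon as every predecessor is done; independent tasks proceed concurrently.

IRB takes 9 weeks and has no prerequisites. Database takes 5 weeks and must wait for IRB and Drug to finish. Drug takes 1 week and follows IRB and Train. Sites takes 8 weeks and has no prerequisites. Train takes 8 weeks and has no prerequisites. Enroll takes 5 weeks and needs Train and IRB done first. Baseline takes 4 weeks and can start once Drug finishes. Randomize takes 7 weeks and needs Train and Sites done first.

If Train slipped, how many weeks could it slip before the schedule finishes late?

The longest chain is IRB→Drug→Database = 9+1+5 = 15; overall finish 15 weeks.
The longest chain containing Train totals 15 weeks.
Float = 15 − 15 = 0.

0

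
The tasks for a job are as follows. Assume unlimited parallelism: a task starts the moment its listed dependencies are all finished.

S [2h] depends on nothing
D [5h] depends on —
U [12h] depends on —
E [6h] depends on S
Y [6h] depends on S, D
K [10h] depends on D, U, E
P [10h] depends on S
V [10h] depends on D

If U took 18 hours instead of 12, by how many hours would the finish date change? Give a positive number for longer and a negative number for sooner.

Actual critical path: U→K = 12+10 = 22 ⇒ 22 hours.
Since U is critical, the +6 change carries straight to that chain (now 28 hours).
The critical path is still U→K; finish is now 28 hours.
Change in finish: 28 − 22 = +6 hours.

6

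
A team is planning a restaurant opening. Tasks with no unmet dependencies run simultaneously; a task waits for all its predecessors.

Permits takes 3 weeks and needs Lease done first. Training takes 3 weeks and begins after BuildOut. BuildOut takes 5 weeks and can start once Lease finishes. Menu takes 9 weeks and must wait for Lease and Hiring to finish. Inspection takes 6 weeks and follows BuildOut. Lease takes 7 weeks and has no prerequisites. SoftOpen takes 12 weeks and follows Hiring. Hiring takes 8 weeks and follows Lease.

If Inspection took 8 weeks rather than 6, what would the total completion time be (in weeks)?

27

The binding path is Lease→Hiring→SoftOpen = 7+8+12 = 27; finish at 27 weeks.
Inspection is off the critical path — its longest chain is 18 weeks, giving 9 of slack.
The critical path is still Lease→Hiring→SoftOpen; finish is now 27 weeks.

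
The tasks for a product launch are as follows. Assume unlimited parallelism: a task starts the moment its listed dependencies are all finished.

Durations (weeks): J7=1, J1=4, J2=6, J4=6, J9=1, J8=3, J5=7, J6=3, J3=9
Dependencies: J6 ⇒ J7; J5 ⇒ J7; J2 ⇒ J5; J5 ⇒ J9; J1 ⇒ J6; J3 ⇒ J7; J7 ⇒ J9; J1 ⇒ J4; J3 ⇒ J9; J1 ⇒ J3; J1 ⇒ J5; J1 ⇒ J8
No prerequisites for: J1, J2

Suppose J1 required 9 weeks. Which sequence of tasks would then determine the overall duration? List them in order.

Critical path before the change: J1→J3→J7→J9 = 4+9+1+1 = 15 giving 15 weeks.
Since J1 is critical, the +5 change carries straight to that chain (now 20 weeks).
The critical path is still J1→J3→J7→J9; finish is now 20 weeks.

J1, J3, J7, J9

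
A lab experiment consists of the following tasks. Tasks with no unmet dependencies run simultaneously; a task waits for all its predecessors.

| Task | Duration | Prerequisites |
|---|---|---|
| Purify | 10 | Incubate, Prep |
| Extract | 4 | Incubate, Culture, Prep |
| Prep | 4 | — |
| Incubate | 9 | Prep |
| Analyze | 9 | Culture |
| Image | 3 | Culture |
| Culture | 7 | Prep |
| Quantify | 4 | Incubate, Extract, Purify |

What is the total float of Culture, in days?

Critical path: Prep→Incubate→Purify→Quantify = 4+9+10+4 = 27, so the finish is 27 days.
Longest path through Culture: 20 days (earliest finish 11, latest finish 18).
Float = 27 − 20 = 7.

7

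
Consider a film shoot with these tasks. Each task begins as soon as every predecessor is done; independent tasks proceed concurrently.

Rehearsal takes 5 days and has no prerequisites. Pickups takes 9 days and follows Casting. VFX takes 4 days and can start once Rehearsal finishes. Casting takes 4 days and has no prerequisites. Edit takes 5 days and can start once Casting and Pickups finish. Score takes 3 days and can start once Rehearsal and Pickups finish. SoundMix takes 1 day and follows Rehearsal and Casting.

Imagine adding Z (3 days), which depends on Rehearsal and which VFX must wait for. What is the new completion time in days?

18

Originally the job takes 18 days.
With Z inserted, VFX now waits for max(Rehearsal, Z).
New critical path: Casting→Pickups→Edit = 4+9+5 = 18 ⇒ 18 days.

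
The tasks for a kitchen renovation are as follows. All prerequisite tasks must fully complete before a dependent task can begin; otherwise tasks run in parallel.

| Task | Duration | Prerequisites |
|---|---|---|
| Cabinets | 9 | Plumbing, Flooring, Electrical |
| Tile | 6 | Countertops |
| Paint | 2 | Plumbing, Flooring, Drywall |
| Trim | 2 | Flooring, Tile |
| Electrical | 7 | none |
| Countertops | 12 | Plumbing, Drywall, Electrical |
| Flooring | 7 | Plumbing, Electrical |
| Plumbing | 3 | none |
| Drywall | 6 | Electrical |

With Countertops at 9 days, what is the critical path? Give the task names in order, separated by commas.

Electrical, Drywall, Countertops, Tile, Trim

As given, the longest chain is Electrical→Drywall→Countertops→Tile→Trim = 7+6+12+6+2 = 33, so the finish is 33 days.
Countertops lies on that path, so at 9 days the path becomes 30 days.
That remains the longest chain; total 30 days.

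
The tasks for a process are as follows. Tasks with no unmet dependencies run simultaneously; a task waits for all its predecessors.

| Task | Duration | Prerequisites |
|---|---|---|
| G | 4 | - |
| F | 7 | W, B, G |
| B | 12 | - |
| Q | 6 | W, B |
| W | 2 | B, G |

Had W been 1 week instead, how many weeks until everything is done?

Critical path before the change: B→W→F = 12+2+7 = 21 giving 21 weeks.
Since W is critical, the -1 change carries straight to that chain (now 20 weeks).
That remains the longest chain; total 20 weeks.

20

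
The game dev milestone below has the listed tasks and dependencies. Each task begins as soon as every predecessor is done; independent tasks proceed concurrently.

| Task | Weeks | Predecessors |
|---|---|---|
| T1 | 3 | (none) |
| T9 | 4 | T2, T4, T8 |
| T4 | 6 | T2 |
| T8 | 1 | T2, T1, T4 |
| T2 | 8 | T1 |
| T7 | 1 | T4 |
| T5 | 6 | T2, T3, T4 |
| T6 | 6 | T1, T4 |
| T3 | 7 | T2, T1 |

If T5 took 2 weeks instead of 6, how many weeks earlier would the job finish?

1

As given, the longest chain is T1→T2→T3→T5 = 3+8+7+6 = 24, so the finish is 24 weeks.
Since T5 is critical, the -4 change carries straight to that chain (now 20 weeks).
Now T1→T2→T4→T6 = 3+8+6+6 = 23 is longest, so the finish becomes 23 weeks.
Change in finish: 23 − 24 = -1 weeks.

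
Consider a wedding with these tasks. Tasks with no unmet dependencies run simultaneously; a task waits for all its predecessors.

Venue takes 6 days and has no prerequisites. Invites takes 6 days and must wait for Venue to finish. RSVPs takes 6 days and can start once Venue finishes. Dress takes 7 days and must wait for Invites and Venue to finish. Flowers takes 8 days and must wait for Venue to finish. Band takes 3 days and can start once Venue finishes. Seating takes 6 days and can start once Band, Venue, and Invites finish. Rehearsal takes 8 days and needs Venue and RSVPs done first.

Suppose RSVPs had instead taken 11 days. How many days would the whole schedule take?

As given, the longest chain is Venue→RSVPs→Rehearsal = 6+6+8 = 20, so the finish is 20 days.
RSVPs lies on that path, so at 11 days the path becomes 25 days.
No other chain overtakes it, so the finish is 25 days.

25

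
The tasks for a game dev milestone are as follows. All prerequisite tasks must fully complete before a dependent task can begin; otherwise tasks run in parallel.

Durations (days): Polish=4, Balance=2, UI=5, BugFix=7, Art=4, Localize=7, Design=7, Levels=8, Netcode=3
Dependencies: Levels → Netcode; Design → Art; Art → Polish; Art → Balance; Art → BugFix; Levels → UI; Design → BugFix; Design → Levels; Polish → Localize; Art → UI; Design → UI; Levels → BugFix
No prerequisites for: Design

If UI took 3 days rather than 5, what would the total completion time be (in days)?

22

The binding path is Design→Art→Polish→Localize = 7+4+4+7 = 22; finish at 22 days.
UI is off the critical path — its longest chain is 20 days, giving 2 of slack.
The critical path is still Design→Art→Polish→Localize; finish is now 22 days.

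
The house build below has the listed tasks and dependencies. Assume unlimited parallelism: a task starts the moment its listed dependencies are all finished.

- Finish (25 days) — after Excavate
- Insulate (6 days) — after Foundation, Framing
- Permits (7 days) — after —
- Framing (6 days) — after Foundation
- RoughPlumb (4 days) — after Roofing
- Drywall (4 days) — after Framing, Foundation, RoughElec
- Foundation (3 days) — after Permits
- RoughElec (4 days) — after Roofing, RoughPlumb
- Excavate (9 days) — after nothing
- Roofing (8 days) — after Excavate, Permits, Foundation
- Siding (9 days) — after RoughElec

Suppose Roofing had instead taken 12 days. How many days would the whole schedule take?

39

Baseline: Permits→Foundation→Roofing→RoughPlumb→RoughElec→Siding = 7+3+8+4+4+9 = 35 → 35 days.
Roofing is on the critical path; changing it to 12 makes that path 39 days.
That remains the longest chain; total 39 days.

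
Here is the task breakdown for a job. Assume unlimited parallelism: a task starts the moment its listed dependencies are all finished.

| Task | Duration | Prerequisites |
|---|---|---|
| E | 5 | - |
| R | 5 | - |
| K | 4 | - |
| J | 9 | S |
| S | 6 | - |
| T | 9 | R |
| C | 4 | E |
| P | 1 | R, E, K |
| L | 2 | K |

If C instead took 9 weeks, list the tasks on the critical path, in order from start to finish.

S, J

As given, the longest chain is S→J = 6+9 = 15, so the finish is 15 weeks.
The longest path through C is only 9 weeks, so C has float 6.
That remains the longest chain; total 15 weeks.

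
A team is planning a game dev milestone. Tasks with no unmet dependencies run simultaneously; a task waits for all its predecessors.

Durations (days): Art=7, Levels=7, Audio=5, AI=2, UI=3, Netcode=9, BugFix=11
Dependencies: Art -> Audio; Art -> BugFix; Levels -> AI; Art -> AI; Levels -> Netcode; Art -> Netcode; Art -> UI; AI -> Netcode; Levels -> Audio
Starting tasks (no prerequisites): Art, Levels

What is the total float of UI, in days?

8

Art→AI→Netcode = 7+2+9 = 18 sets the makespan at 18 days.
UI finishes as early as 10 and must finish by 18.
So UI can slip 18 − 10 = 8 days.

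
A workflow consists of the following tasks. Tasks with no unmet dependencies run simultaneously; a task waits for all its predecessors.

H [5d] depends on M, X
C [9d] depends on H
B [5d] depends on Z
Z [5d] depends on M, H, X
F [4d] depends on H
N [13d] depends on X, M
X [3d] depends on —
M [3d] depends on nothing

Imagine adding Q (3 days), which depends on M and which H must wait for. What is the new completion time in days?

Originally the job takes 18 days.
With Q inserted, H now waits for max(M, X, Q).
New critical path: M→Q→H→Z→B = 3+3+5+5+5 = 21 ⇒ 21 days.

21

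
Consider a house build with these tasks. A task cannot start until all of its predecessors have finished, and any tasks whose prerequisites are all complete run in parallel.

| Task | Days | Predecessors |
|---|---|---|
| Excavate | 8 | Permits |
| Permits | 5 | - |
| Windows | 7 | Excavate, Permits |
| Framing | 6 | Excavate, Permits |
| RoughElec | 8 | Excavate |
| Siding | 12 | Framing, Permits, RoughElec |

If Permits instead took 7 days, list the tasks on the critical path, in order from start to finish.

Permits, Excavate, RoughElec, Siding

The binding path is Permits→Excavate→RoughElec→Siding = 5+8+8+12 = 33; finish at 33 days.
Since Permits is critical, the +2 change carries straight to that chain (now 35 days).
The critical path is still Permits→Excavate→RoughElec→Siding; finish is now 35 days.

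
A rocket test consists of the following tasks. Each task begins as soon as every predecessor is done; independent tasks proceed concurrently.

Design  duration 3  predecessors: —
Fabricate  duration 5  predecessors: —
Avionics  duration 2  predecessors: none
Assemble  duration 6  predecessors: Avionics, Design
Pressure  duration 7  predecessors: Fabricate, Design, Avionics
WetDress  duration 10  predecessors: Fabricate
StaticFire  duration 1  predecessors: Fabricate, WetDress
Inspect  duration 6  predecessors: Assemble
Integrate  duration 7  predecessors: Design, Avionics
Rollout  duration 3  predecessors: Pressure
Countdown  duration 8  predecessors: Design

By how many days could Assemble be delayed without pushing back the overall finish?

The longest chain is Fabricate→WetDress→StaticFire = 5+10+1 = 16; overall finish 16 days.
Assemble finishes as early as 9 and must finish by 10.
Float = 16 − 15 = 1.

1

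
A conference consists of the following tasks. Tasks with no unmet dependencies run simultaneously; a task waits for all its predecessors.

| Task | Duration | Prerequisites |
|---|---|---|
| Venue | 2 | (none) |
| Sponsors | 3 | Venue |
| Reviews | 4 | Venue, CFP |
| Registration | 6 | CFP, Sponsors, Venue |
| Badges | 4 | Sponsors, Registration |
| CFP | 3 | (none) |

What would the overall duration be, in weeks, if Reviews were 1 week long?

15

Baseline: Venue→Sponsors→Registration→Badges = 2+3+6+4 = 15 → 15 weeks.
Reviews is off the critical path — its longest chain is 7 weeks, giving 8 of slack.
No other chain overtakes it, so the finish is 15 weeks.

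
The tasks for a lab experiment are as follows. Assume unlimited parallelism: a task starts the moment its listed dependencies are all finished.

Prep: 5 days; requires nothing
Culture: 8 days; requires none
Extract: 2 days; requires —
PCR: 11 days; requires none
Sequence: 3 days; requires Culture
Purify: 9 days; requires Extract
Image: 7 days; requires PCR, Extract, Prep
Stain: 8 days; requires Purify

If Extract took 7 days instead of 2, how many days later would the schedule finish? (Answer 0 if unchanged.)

As given, the longest chain is Extract→Purify→Stain = 2+9+8 = 19, so the finish is 19 days.
Extract is on the critical path; changing it to 7 makes that path 24 days.
The critical path is still Extract→Purify→Stain; finish is now 24 days.
Change in finish: 24 − 19 = +5 days.

5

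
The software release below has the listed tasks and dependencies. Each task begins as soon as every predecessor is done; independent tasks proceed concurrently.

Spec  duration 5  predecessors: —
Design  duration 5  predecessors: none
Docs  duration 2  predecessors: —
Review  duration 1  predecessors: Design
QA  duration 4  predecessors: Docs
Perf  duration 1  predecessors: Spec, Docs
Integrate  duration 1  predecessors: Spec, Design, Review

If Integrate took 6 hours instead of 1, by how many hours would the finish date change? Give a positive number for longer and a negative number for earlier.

Critical path before the change: Design→Review→Integrate = 5+1+1 = 7 giving 7 hours.
Integrate is on the critical path; changing it to 6 makes that path 12 hours.
The critical path is still Design→Review→Integrate; finish is now 12 hours.
Change in finish: 12 − 7 = +5 hours.

5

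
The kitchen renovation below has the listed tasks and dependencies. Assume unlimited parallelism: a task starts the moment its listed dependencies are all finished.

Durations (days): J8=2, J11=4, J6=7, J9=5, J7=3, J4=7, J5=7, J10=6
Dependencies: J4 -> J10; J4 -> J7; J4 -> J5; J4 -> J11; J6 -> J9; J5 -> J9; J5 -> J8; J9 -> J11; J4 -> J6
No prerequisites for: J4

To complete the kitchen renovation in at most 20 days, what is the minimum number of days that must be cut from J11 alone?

Current finish: 23 days; target: 20.
J11 is on every critical path, so each day cut from J11 cuts the finish by one (this holds down to a finish of 20).
Need 23 − 20 = 3 days off J11 → J11 becomes 1 day, finish becomes 20.

3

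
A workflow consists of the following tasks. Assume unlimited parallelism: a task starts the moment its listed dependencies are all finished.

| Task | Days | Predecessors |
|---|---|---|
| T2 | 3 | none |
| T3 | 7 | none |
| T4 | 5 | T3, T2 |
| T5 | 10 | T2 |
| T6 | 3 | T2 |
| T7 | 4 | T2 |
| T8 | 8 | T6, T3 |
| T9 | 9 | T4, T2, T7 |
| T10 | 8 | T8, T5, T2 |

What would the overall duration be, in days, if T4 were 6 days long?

23

The binding path is T3→T8→T10 = 7+8+8 = 23; finish at 23 days.
T4 is off the critical path — its longest chain is 21 days, giving 2 of slack.
The critical path is still T3→T8→T10; finish is now 23 days.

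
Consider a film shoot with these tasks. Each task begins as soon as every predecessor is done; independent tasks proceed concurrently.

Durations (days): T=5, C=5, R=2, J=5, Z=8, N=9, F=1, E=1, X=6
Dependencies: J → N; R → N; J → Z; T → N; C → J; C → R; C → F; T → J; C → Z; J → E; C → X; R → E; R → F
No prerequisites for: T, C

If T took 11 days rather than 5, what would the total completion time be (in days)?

Baseline: T→J→N = 5+5+9 = 19 → 19 days.
T is on the critical path; changing it to 11 makes that path 25 days.
The critical path is still T→J→N; finish is now 25 days.

25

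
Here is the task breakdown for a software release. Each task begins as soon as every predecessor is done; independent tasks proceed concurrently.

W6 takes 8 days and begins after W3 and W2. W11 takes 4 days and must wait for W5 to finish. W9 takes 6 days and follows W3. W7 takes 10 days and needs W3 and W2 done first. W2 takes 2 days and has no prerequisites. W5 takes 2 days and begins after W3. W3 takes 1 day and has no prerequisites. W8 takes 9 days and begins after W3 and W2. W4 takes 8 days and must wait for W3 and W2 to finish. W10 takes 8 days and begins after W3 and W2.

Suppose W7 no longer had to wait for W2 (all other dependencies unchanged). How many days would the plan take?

With the dependency in place, W2→W7 = 2+10 = 12 sets the finish at 12 days.
Without W2→W7, W7's earliest start moves from 2 to 1.
The longest chain is now W2→W8 = 2+9 = 11, so the plan takes 11 days.

11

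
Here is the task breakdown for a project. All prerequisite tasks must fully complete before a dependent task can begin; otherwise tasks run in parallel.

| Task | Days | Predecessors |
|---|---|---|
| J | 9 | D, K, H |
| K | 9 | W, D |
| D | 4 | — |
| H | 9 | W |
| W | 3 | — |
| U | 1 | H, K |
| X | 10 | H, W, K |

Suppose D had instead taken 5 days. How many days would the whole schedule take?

24

Actual critical path: D→K→X = 4+9+10 = 23 ⇒ 23 days.
D lies on that path, so at 5 days the path becomes 24 days.
That remains the longest chain; total 24 days.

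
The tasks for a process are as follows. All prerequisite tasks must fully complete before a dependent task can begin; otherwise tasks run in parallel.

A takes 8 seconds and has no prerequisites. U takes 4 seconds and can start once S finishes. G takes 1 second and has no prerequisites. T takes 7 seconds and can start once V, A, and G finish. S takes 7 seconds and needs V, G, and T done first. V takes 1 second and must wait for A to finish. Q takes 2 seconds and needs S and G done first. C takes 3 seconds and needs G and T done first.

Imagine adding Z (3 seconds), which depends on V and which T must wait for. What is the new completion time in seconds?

30

Originally the project takes 27 seconds.
With Z inserted, T now waits for max(V, A, G, Z).
New critical path: A→V→Z→T→S→U = 8+1+3+7+7+4 = 30 ⇒ 30 seconds.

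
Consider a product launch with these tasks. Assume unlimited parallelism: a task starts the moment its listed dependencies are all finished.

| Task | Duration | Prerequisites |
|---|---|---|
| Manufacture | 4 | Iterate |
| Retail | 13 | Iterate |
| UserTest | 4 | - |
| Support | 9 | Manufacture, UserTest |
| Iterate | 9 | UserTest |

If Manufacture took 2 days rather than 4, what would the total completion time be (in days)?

26

Actual critical path: UserTest→Iterate→Manufacture→Support = 4+9+4+9 = 26 ⇒ 26 days.
Since Manufacture is critical, the -2 change carries straight to that chain (now 24 days).
New critical path: UserTest→Iterate→Retail = 4+9+13 = 26 ⇒ 26 days.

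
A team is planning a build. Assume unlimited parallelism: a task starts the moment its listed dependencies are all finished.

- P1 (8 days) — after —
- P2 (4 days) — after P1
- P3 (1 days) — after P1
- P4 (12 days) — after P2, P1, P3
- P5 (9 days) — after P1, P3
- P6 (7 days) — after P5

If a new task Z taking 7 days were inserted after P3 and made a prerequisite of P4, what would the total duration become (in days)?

Originally the job takes 25 days.
With Z inserted, P4 now waits for max(P2, P1, P3, Z).
New critical path: P1→P3→Z→P4 = 8+1+7+12 = 28 ⇒ 28 days.

28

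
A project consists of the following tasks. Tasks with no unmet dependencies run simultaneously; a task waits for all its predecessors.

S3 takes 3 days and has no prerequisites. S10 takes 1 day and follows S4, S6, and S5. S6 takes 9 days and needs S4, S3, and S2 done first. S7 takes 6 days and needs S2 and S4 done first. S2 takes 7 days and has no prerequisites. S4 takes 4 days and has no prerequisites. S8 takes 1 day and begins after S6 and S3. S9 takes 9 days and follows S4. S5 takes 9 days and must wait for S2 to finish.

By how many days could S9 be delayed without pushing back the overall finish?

Critical path: S2→S5→S10 = 7+9+1 = 17, so the finish is 17 days.
Longest path through S9: 13 days (earliest finish 13, latest finish 17).
Slack of S9 = 8 − 4 = 4 days.

4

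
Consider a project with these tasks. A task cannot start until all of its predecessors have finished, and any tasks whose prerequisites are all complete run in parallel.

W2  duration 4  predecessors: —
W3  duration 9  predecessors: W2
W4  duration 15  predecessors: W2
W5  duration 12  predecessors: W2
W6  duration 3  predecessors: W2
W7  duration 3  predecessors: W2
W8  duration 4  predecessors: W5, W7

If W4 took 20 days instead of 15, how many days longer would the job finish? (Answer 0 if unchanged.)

As given, the longest chain is W2→W5→W8 = 4+12+4 = 20, so the finish is 20 days.
W4 has 1 day of float (longest path through it is 19).
New critical path: W2→W4 = 4+20 = 24 ⇒ 24 days.
Change in finish: 24 − 20 = +4 days.

4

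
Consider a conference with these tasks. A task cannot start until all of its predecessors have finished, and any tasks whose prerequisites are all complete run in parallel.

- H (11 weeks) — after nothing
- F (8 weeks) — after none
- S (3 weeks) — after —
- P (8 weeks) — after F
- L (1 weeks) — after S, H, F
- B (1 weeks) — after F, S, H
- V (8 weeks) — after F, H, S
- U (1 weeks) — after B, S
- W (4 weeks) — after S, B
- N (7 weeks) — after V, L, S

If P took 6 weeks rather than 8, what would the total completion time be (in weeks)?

26

As given, the longest chain is H→V→N = 11+8+7 = 26, so the finish is 26 weeks.
P is off the critical path — its longest chain is 16 weeks, giving 10 of slack.
That remains the longest chain; total 26 weeks.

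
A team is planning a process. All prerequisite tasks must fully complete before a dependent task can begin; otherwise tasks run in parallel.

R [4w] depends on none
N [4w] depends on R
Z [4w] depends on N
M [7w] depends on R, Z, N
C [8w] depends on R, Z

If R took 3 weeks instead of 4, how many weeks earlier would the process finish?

1

As given, the longest chain is R→N→Z→C = 4+4+4+8 = 20, so the finish is 20 weeks.
R is on the critical path; changing it to 3 makes that path 19 weeks.
No other chain overtakes it, so the finish is 19 weeks.
Change in finish: 19 − 20 = -1 weeks.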